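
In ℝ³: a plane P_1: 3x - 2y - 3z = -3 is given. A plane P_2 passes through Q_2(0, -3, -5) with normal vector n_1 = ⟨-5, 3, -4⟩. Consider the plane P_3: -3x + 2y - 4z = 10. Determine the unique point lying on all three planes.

(4, 9, -1)

P_2: n_1·r = n_1·Q_2 gives -5x + 3y - 4z = 11.
Solving the 3×3 linear system 3x - 2y - 3z = -3, -5x + 3y - 4z = 11, -3x + 2y - 4z = 10 (e.g. by elimination or Cramer's rule, determinant = 7) gives (4, 9, -1).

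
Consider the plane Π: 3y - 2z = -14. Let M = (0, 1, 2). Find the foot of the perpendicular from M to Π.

(0, -2, 4)

Foot = M − λn with λ = (n·M − d)/|n|² = (-1 − (-14))/13 = 1.
Foot = (0, 1, 2) − 1·(0, 3, -2) = (0, -2, 4).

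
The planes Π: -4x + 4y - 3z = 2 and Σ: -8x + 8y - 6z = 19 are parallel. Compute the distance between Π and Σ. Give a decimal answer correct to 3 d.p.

1.171

Rescale Σ by 1/2: -4x + 4y - 3z = 19/2. Then distance = |2 − (19/2)| / √41 ≈ 1.171.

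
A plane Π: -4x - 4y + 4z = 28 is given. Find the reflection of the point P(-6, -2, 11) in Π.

λ = (n·P − d)/|n|² = (76 − 28)/48 = 1.
Reflection = P − 2λn = (-6, -2, 11) − 2·(-4, -4, 4) = (2, 6, 3).

(2, 6, 3)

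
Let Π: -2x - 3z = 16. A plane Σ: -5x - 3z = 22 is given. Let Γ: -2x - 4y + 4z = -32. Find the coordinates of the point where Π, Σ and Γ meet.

Solving the 3×3 linear system -2x - 3z = 16, -5x - 3z = 22, -2x - 4y + 4z = -32 (e.g. by elimination or Cramer's rule, determinant = -36) gives (-2, 5, -4).

(-2, 5, -4)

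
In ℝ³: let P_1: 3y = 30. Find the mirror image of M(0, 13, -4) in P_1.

λ = (n·M − d)/|n|² = (39 − 30)/9 = 1.
Reflection = M − 2λn = (0, 13, -4) − 2·(0, 3, 0) = (0, 7, -4).

(0, 7, -4)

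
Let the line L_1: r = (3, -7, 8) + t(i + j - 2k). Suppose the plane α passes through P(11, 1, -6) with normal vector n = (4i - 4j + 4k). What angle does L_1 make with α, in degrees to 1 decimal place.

α: n·r = n·P gives 4x - 4y + 4z = 16.
sin θ = |n·v| / (|n||v|) = |-8| / (√48 · √6) = 0.47140.
θ ≈ 28.1°.

28.1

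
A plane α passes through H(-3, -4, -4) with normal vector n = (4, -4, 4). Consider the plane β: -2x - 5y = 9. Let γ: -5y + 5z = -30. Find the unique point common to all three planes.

α: n·r = n·H gives 4x - 4y + 4z = -12.
Solving the 3×3 linear system 4x - 4y + 4z = -12, -2x - 5y = 9, -5y + 5z = -30 (e.g. by elimination or Cramer's rule, determinant = -100) gives (3, -3, -9).

(3, -3, -9)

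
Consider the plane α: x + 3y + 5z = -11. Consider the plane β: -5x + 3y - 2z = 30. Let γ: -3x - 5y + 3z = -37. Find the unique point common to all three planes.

Solving the 3×3 linear system x + 3y + 5z = -11, -5x + 3y - 2z = 30, -3x - 5y + 3z = -37 (e.g. by elimination or Cramer's rule, determinant = 232) gives (-1, 5, -5).

(-1, 5, -5)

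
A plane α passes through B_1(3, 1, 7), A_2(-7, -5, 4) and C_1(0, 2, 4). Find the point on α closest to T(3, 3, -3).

(0, 6, 1)

B_1A_2 = (-10, -6, -3), B_1C_1 = (-3, 1, -3); a normal to α is B_1A_2 × B_1C_1 = (21, -21, -28).
Using B_1: α has equation 21x - 21y - 28z = -154.
Foot = T − λn with λ = (n·T − d)/|n|² = (84 − (-154))/1666 = 1/7.
Foot = (3, 3, -3) − (1/7)·(21, -21, -28) = (0, 6, 1).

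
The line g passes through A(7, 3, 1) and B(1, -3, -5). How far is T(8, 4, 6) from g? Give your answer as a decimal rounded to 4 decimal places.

3.2660

A direction vector for g is B − A = (-6, -6, -6).
Taking (7, 3, 1) on g with direction v = (-6, -6, -6): w = T − (7, 3, 1) = (1, 1, 5), and w × v = (24, -24, 0).
Distance = |w × v| / |v| = √1152 / √108 ≈ 3.2660.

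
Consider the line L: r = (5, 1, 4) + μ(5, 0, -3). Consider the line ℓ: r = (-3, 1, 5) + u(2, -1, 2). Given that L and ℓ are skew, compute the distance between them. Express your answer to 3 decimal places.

1.116

Common perpendicular direction n = (5, 0, -3) × (2, -1, 2) = (-3, -16, -5).
With w = (-3, 1, 5) − (5, 1, 4) = (-8, 0, 1), w · n = 19.
Distance = |w · n| / |n| = |19| / √290 ≈ 1.116.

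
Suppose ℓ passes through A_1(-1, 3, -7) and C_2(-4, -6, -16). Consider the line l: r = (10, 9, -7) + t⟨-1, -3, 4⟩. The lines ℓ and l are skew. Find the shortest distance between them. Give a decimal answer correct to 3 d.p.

A direction vector for ℓ is C_2 − A_1 = (-3, -9, -9).
Common perpendicular direction n = (-3, -9, -9) × (-1, -3, 4) = (-63, 21, 0).
With w = (10, 9, -7) − (-1, 3, -7) = (11, 6, 0), w · n = -567.
Distance = |w · n| / |n| = |-567| / √4410 ≈ 8.538.

8.538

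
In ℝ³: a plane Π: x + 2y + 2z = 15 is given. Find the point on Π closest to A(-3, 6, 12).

Foot = A − λn with λ = (n·A − d)/|n|² = (33 − 15)/9 = 2.
Foot = (-3, 6, 12) − 2·(1, 2, 2) = (-5, 2, 8).

(-5, 2, 8)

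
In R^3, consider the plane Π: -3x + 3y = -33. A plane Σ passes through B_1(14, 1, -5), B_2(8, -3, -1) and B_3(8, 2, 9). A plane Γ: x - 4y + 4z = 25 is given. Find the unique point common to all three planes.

(5, -6, -1)

B_1B_2 = (-6, -4, 4), B_1B_3 = (-6, 1, 14); a normal to Σ is B_1B_2 × B_1B_3 = (-60, 60, -30).
Using B_1: Σ has equation -60x + 60y - 30z = -630.
Solving the 3×3 linear system -3x + 3y = -33, -60x + 60y - 30z = -630, x - 4y + 4z = 25 (e.g. by elimination or Cramer's rule, determinant = 270) gives (5, -6, -1).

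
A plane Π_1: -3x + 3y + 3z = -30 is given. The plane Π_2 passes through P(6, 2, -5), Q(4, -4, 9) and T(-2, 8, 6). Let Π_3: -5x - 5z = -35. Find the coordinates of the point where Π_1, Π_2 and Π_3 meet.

PQ = (-2, -6, 14), PT = (-8, 6, 11); a normal to Π_2 is PQ × PT = (-150, -90, -60).
Using P: Π_2 has equation -150x - 90y - 60z = -780.
Solving the 3×3 linear system -3x + 3y + 3z = -30, -150x - 90y - 60z = -780, -5x - 5z = -35 (e.g. by elimination or Cramer's rule, determinant = -4050) gives (7, -3, 0).

(7, -3, 0)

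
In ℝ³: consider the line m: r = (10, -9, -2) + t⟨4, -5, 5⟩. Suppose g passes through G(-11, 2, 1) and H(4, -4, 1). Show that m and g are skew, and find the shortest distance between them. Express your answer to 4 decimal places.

3.6428

A direction vector for g is H − G = (15, -6, 0).
Common perpendicular direction n = (4, -5, 5) × (15, -6, 0) = (30, 75, 51).
With w = (-11, 2, 1) − (10, -9, -2) = (-21, 11, 3), w · n = 348.
Since n ≠ 0 the lines are not parallel, and w · n = 348 ≠ 0 so they do not intersect; hence they are skew.
Distance = |w · n| / |n| = |348| / √9126 ≈ 3.6428.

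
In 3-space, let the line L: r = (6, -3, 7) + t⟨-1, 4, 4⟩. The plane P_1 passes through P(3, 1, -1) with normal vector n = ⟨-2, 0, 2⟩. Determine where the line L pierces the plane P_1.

(7, -7, 3)

P_1: n·r = n·P gives -2x + 2z = -8.
Substitute r = (6, -3, 7) + t(-1, 4, 4) into the plane: 2 + 10t = -8, so t = -1.
Intersection: (6, -3, 7) + (-1)·(-1, 4, 4) = (7, -7, 3).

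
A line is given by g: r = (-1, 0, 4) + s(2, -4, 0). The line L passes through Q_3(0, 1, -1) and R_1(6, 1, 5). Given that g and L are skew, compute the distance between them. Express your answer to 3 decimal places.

A direction vector for L is R_1 − Q_3 = (6, 0, 6).
Common perpendicular direction n = (2, -4, 0) × (6, 0, 6) = (-24, -12, 24).
With w = (0, 1, -1) − (-1, 0, 4) = (1, 1, -5), w · n = -156.
Distance = |w · n| / |n| = |-156| / √1296 ≈ 4.333.

4.333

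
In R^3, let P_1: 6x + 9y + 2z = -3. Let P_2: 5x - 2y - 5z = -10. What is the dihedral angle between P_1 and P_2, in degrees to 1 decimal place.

88.6

cos θ = |n₁·n₂| / (|n₁||n₂|) = |2| / (√121 · √54).
θ = arccos(0.02474) ≈ 88.6°.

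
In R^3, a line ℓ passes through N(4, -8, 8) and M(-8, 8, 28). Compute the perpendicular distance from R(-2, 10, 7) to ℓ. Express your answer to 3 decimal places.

14.714

A direction vector for ℓ is M − N = (-12, 16, 20).
Taking (4, -8, 8) on ℓ with direction v = (-12, 16, 20): w = R − (4, -8, 8) = (-6, 18, -1), and w × v = (376, 132, 120).
Distance = |w × v| / |v| = √173200 / √800 ≈ 14.714.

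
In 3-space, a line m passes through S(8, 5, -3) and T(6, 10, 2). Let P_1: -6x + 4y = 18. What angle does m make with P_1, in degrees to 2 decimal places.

A direction vector for m is T − S = (-2, 5, 5).
sin θ = |n·v| / (|n||v|) = |32| / (√52 · √54) = 0.60388.
θ ≈ 37.15°.

37.15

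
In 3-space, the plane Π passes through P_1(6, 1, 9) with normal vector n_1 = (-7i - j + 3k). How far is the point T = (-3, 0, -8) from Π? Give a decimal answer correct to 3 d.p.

Π: n_1·r = n_1·P_1 gives -7x - y + 3z = -16.
n·T − d = (-7)·(-3) + (-1)·(0) + (3)·(-8) − (-16) = 13; |n| = √59.
Distance = |13| / √59 = 13/√59 ≈ 1.692.

1.692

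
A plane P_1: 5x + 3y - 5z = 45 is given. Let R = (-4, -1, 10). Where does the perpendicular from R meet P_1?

(6, 5, 0)

Foot = R − λn with λ = (n·R − d)/|n|² = (-73 − 45)/59 = -2.
Foot = (-4, -1, 10) − (-2)·(5, 3, -5) = (6, 5, 0).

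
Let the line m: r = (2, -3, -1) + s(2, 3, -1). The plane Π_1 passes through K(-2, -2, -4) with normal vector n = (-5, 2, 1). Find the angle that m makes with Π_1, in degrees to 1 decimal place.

Π_1: n·r = n·K gives -5x + 2y + z = 2.
sin θ = |n·v| / (|n||v|) = |-5| / (√30 · √14) = 0.24398.
θ ≈ 14.1°.

14.1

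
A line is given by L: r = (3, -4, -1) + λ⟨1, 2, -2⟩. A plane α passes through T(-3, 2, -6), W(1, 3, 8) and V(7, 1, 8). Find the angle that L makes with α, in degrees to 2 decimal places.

TW = (4, 1, 14), TV = (10, -1, 14); a normal to α is TW × TV = (28, 84, -14).
Using T: α has equation 28x + 84y - 14z = 168.
sin θ = |n·v| / (|n||v|) = |224| / (√8036 · √9) = 0.83293.
θ ≈ 56.40°.

56.40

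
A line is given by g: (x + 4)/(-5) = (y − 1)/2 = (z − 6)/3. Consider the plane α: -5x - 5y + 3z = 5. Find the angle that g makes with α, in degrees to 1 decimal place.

30.5

g has direction (-5, 2, 3) through (-4, 1, 6).
sin θ = |n·v| / (|n||v|) = |24| / (√59 · √38) = 0.50687.
θ ≈ 30.5°.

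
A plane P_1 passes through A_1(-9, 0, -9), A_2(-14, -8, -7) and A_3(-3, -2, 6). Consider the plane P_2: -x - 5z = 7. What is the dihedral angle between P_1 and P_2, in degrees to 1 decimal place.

A_1A_2 = (-5, -8, 2), A_1A_3 = (6, -2, 15); a normal to P_1 is A_1A_2 × A_1A_3 = (-116, 87, 58).
Using A_1: P_1 has equation -116x + 87y + 58z = 522.
cos θ = |n₁·n₂| / (|n₁||n₂|) = |-174| / (√24389 · √26).
θ = arccos(0.21851) ≈ 77.4°.

77.4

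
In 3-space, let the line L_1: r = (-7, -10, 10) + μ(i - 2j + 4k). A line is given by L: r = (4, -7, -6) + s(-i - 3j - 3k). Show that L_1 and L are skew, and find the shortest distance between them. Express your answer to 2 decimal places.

14.70

Common perpendicular direction n = (1, -2, 4) × (-1, -3, -3) = (18, -1, -5).
With w = (4, -7, -6) − (-7, -10, 10) = (11, 3, -16), w · n = 275.
Since n ≠ 0 the lines are not parallel, and w · n = 275 ≠ 0 so they do not intersect; hence they are skew.
Distance = |w · n| / |n| = |275| / √350 ≈ 14.70.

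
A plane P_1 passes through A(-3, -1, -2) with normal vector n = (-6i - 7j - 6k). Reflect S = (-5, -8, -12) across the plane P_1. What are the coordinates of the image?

(7, 6, 0)

P_1: n·r = n·A gives -6x - 7y - 6z = 37.
λ = (n·S − d)/|n|² = (158 − 37)/121 = 1.
Reflection = S − 2λn = (-5, -8, -12) − 2·(-6, -7, -6) = (7, 6, 0).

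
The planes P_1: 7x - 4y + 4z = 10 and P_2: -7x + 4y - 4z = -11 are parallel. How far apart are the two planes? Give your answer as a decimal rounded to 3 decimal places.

0.111

Rescale P_2 by 1/(-1): 7x - 4y + 4z = 11. Then distance = |10 − 11| / √81 ≈ 0.111.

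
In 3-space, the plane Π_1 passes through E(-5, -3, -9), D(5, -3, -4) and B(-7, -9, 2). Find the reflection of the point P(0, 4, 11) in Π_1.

(6, -20, -1)

ED = (10, 0, 5), EB = (-2, -6, 11); a normal to Π_1 is ED × EB = (30, -120, -60).
Using E: Π_1 has equation 30x - 120y - 60z = 750.
λ = (n·P − d)/|n|² = (-1140 − 750)/18900 = -1/10.
Reflection = P − 2λn = (0, 4, 11) − (-1/5)·(30, -120, -60) = (6, -20, -1).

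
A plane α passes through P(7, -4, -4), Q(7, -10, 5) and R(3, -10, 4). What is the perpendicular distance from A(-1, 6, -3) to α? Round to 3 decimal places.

9.890

PQ = (0, -6, 9), PR = (-4, -6, 8); a normal to α is PQ × PR = (6, -36, -24).
Using P: α has equation 6x - 36y - 24z = 282.
n·A − d = (6)·(-1) + (-36)·(6) + (-24)·(-3) − 282 = -432; |n| = √1908.
Distance = |-432| / √1908 = 432/√1908 ≈ 9.890.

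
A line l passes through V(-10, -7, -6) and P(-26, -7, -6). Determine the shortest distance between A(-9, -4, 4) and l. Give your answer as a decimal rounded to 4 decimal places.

10.4403

A direction vector for l is P − V = (-16, 0, 0).
Taking (-10, -7, -6) on l with direction v = (-16, 0, 0): w = A − (-10, -7, -6) = (1, 3, 10), and w × v = (0, -160, 48).
Distance = |w × v| / |v| = √27904 / √256 ≈ 10.4403.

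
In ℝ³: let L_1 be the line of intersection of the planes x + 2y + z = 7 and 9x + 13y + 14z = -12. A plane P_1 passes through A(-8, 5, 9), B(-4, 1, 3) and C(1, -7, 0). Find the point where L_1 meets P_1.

(-5, 9, -6)

Direction of L_1: (1, 2, 1) × (9, 13, 14) = (15, -5, -5).
A point on L_1: solving the two plane equations with x = 4 gives (4, 6, -9).
AB = (4, -4, -6), AC = (9, -12, -9); a normal to P_1 is AB × AC = (-36, -18, -12).
Using A: P_1 has equation -36x - 18y - 12z = 90.
Substitute r = (4, 6, -9) + t(15, -5, -5) into the plane: -144 + (-390)t = 90, so t = -3/5.
Intersection: (4, 6, -9) + (-3/5)·(15, -5, -5) = (-5, 9, -6).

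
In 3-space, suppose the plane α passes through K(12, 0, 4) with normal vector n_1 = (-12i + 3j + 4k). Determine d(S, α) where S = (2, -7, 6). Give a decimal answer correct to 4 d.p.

8.2308

α: n_1·r = n_1·K gives -12x + 3y + 4z = -128.
n·S − d = (-12)·(2) + (3)·(-7) + (4)·(6) − (-128) = 107; |n| = √169.
Distance = |107| / √169 = 107/√169 ≈ 8.2308.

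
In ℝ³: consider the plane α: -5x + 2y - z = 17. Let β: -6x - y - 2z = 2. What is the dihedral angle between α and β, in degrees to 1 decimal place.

31.2

cos θ = |n₁·n₂| / (|n₁||n₂|) = |30| / (√30 · √41).
θ = arccos(0.85540) ≈ 31.2°.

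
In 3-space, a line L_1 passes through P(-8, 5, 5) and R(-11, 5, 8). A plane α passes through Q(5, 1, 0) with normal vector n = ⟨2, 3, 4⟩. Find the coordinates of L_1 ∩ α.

A direction vector for L_1 is R − P = (-3, 0, 3).
α: n·r = n·Q gives 2x + 3y + 4z = 13.
Substitute r = (-8, 5, 5) + t(-3, 0, 3) into the plane: 19 + 6t = 13, so t = -1.
Intersection: (-8, 5, 5) + (-1)·(-3, 0, 3) = (-5, 5, 2).

(-5, 5, 2)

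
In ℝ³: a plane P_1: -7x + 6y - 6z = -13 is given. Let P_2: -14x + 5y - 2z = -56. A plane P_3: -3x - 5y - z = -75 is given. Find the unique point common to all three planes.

Solving the 3×3 linear system -7x + 6y - 6z = -13, -14x + 5y - 2z = -56, -3x - 5y - z = -75 (e.g. by elimination or Cramer's rule, determinant = -453) gives (7, 10, 4).

(7, 10, 4)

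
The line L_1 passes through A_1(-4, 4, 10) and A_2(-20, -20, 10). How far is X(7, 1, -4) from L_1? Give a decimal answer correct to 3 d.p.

A direction vector for L_1 is A_2 − A_1 = (-16, -24, 0).
Taking (-4, 4, 10) on L_1 with direction v = (-16, -24, 0): w = X − (-4, 4, 10) = (11, -3, -14), and w × v = (-336, 224, -312).
Distance = |w × v| / |v| = √260416 / √832 ≈ 17.692.

17.692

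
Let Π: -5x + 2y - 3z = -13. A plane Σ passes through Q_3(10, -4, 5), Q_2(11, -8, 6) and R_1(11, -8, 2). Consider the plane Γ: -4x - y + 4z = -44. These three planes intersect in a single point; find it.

Q_3Q_2 = (1, -4, 1), Q_3R_1 = (1, -4, -3); a normal to Σ is Q_3Q_2 × Q_3R_1 = (16, 4, 0).
Using Q_3: Σ has equation 16x + 4y = 144.
Solving the 3×3 linear system -5x + 2y - 3z = -13, 16x + 4y = 144, -4x - y + 4z = -44 (e.g. by elimination or Cramer's rule, determinant = -208) gives (7, 8, -2).

(7, 8, -2)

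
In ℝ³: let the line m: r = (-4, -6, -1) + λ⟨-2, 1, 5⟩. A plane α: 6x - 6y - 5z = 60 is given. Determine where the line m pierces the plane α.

Substitute r = (-4, -6, -1) + t(-2, 1, 5) into the plane: 17 + (-43)t = 60, so t = -1.
Intersection: (-4, -6, -1) + (-1)·(-2, 1, 5) = (-2, -7, -6).

(-2, -7, -6)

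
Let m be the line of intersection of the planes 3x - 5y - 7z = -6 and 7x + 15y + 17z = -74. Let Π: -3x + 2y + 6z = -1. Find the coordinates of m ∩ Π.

(-7, 4, -5)

Direction of m: (3, -5, -7) × (7, 15, 17) = (20, -100, 80).
A point on m: solving the two plane equations with x = -5 gives (-5, -6, 3).
Substitute r = (-5, -6, 3) + t(20, -100, 80) into the plane: 21 + 220t = -1, so t = -1/10.
Intersection: (-5, -6, 3) + (-1/10)·(20, -100, 80) = (-7, 4, -5).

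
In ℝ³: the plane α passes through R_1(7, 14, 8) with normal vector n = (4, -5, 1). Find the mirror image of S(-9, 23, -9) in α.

α: n·r = n·R_1 gives 4x - 5y + z = -34.
λ = (n·S − d)/|n|² = (-160 − (-34))/42 = -3.
Reflection = S − 2λn = (-9, 23, -9) − (-6)·(4, -5, 1) = (15, -7, -3).

(15, -7, -3)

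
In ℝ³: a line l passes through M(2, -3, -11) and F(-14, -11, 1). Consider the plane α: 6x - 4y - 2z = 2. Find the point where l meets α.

(-6, -7, -5)

A direction vector for l is F − M = (-16, -8, 12).
Substitute r = (2, -3, -11) + t(-16, -8, 12) into the plane: 46 + (-88)t = 2, so t = 1/2.
Intersection: (2, -3, -11) + (1/2)·(-16, -8, 12) = (-6, -7, -5).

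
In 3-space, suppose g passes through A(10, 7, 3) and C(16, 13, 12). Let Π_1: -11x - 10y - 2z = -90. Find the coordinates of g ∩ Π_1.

(6, 3, -3)

A direction vector for g is C − A = (6, 6, 9).
Substitute r = (10, 7, 3) + t(6, 6, 9) into the plane: -186 + (-144)t = -90, so t = -2/3.
Intersection: (10, 7, 3) + (-2/3)·(6, 6, 9) = (6, 3, -3).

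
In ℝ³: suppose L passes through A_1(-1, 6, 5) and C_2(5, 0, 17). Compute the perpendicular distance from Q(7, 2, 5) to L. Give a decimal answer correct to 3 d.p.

7.483

A direction vector for L is C_2 − A_1 = (6, -6, 12).
Taking (-1, 6, 5) on L with direction v = (6, -6, 12): w = Q − (-1, 6, 5) = (8, -4, 0), and w × v = (-48, -96, -24).
Distance = |w × v| / |v| = √12096 / √216 ≈ 7.483.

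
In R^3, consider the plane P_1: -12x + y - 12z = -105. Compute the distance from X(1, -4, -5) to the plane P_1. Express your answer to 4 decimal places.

8.7647

n·X − d = (-12)·(1) + (1)·(-4) + (-12)·(-5) − (-105) = 149; |n| = √289.
Distance = |149| / √289 = 149/√289 ≈ 8.7647.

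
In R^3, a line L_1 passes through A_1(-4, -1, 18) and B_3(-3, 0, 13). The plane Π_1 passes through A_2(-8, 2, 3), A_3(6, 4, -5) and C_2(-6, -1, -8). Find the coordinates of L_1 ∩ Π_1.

A direction vector for L_1 is B_3 − A_1 = (1, 1, -5).
A_2A_3 = (14, 2, -8), A_2C_2 = (2, -3, -11); a normal to Π_1 is A_2A_3 × A_2C_2 = (-46, 138, -46).
Using A_2: Π_1 has equation -46x + 138y - 46z = 506.
Substitute r = (-4, -1, 18) + t(1, 1, -5) into the plane: -782 + 322t = 506, so t = 4.
Intersection: (-4, -1, 18) + 4·(1, 1, -5) = (0, 3, -2).

(0, 3, -2)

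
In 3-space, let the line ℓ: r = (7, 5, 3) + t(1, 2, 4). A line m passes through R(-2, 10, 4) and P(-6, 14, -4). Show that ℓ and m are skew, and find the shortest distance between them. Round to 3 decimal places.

7.407

A direction vector for m is P − R = (-4, 4, -8).
Common perpendicular direction n = (1, 2, 4) × (-4, 4, -8) = (-32, -8, 12).
With w = (-2, 10, 4) − (7, 5, 3) = (-9, 5, 1), w · n = 260.
Since n ≠ 0 the lines are not parallel, and w · n = 260 ≠ 0 so they do not intersect; hence they are skew.
Distance = |w · n| / |n| = |260| / √1232 ≈ 7.407.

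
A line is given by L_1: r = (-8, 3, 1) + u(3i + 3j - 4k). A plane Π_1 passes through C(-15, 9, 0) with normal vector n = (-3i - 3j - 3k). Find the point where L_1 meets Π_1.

Π_1: n·r = n·C gives -3x - 3y - 3z = 18.
Substitute r = (-8, 3, 1) + t(3, 3, -4) into the plane: 12 + (-6)t = 18, so t = -1.
Intersection: (-8, 3, 1) + (-1)·(3, 3, -4) = (-11, 0, 5).

(-11, 0, 5)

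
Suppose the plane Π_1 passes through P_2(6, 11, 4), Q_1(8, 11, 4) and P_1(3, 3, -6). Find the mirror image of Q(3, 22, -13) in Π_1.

P_2Q_1 = (2, 0, 0), P_2P_1 = (-3, -8, -10); a normal to Π_1 is P_2Q_1 × P_2P_1 = (0, 20, -16).
Using P_2: Π_1 has equation 20y - 16z = 156.
λ = (n·Q − d)/|n|² = (648 − 156)/656 = 3/4.
Reflection = Q − 2λn = (3, 22, -13) − (3/2)·(0, 20, -16) = (3, -8, 11).

(3, -8, 11)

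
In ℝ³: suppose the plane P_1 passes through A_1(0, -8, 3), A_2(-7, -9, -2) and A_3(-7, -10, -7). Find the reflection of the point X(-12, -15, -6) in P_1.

A_1A_2 = (-7, -1, -5), A_1A_3 = (-7, -2, -10); a normal to P_1 is A_1A_2 × A_1A_3 = (0, -35, 7).
Using A_1: P_1 has equation -35y + 7z = 301.
λ = (n·X − d)/|n|² = (483 − 301)/1274 = 1/7.
Reflection = X − 2λn = (-12, -15, -6) − (2/7)·(0, -35, 7) = (-12, -5, -8).

(-12, -5, -8)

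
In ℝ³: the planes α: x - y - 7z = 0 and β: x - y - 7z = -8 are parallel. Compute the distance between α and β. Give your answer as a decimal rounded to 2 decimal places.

1.12

Same normal n = (1, -1, -7) with |n| = √51; distance = |0 − (-8)| / |n| = 8/√51 ≈ 1.12.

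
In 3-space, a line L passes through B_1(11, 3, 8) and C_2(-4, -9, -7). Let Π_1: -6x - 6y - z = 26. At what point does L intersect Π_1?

(1, -5, -2)

A direction vector for L is C_2 − B_1 = (-15, -12, -15).
Substitute r = (11, 3, 8) + t(-15, -12, -15) into the plane: -92 + 177t = 26, so t = 2/3.
Intersection: (11, 3, 8) + (2/3)·(-15, -12, -15) = (1, -5, -2).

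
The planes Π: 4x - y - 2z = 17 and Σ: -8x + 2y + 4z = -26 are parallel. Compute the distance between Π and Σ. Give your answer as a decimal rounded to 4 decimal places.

0.8729

Rescale Σ by 1/(-2): 4x - y - 2z = 13. Then distance = |17 − 13| / √21 ≈ 0.8729.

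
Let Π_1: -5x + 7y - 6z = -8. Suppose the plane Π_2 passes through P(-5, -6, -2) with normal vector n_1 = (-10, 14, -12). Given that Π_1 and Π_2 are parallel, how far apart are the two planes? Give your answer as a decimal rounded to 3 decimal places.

0.286

Π_2: n_1·r = n_1·P gives -10x + 14y - 12z = -10.
Rescale Π_2 by 1/2: -5x + 7y - 6z = -5. Then distance = |-8 − (-5)| / √110 ≈ 0.286.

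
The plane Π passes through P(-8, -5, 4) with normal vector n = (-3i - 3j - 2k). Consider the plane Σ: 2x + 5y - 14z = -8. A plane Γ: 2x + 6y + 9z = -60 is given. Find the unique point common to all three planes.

Π: n·r = n·P gives -3x - 3y - 2z = 31.
Solving the 3×3 linear system -3x - 3y - 2z = 31, 2x + 5y - 14z = -8, 2x + 6y + 9z = -60 (e.g. by elimination or Cramer's rule, determinant = -253) gives (-3, -6, -2).

(-3, -6, -2)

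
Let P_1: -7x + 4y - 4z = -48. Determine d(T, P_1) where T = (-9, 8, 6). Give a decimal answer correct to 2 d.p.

n·T − d = (-7)·(-9) + (4)·(8) + (-4)·(6) − (-48) = 119; |n| = √81.
Distance = |119| / √81 = 119/√81 ≈ 13.22.

13.22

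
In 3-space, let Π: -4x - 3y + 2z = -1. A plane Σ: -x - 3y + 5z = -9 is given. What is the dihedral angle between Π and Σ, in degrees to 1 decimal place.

cos θ = |n₁·n₂| / (|n₁||n₂|) = |23| / (√29 · √35).
θ = arccos(0.72193) ≈ 43.8°.

43.8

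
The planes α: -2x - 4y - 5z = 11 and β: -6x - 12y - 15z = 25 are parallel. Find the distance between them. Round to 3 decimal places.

Rescale β by 1/3: -2x - 4y - 5z = 25/3. Then distance = |11 − (25/3)| / √45 ≈ 0.398.

0.398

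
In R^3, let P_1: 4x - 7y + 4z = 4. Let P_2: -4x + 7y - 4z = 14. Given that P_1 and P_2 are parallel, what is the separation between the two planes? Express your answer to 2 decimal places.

Rescale P_2 by 1/(-1): 4x - 7y + 4z = -14. Then distance = |4 − (-14)| / √81 ≈ 2.00.

2.00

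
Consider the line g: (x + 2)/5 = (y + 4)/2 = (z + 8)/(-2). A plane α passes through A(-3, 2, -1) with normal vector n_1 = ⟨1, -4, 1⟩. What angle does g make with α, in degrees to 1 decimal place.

11.8

g has direction (5, 2, -2) through (-2, -4, -8).
α: n_1·r = n_1·A gives x - 4y + z = -12.
sin θ = |n·v| / (|n||v|) = |-5| / (√18 · √33) = 0.20515.
θ ≈ 11.8°.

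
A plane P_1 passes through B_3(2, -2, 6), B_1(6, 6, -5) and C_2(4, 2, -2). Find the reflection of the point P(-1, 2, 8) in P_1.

(7, -2, 8)

B_3B_1 = (4, 8, -11), B_3C_2 = (2, 4, -8); a normal to P_1 is B_3B_1 × B_3C_2 = (-20, 10, 0).
Using B_3: P_1 has equation -20x + 10y = -60.
λ = (n·P − d)/|n|² = (40 − (-60))/500 = 1/5.
Reflection = P − 2λn = (-1, 2, 8) − (2/5)·(-20, 10, 0) = (7, -2, 8).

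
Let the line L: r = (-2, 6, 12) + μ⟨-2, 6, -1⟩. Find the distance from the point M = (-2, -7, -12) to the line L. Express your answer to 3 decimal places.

Taking (-2, 6, 12) on L with direction v = (-2, 6, -1): w = M − (-2, 6, 12) = (0, -13, -24), and w × v = (157, 48, -26).
Distance = |w × v| / |v| = √27629 / √41 ≈ 25.959.

25.959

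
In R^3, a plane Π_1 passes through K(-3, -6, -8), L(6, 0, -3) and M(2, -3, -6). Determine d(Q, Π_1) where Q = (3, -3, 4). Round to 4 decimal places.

KL = (9, 6, 5), KM = (5, 3, 2); a normal to Π_1 is KL × KM = (-3, 7, -3).
Using K: Π_1 has equation -3x + 7y - 3z = -9.
n·Q − d = (-3)·(3) + (7)·(-3) + (-3)·(4) − (-9) = -33; |n| = √67.
Distance = |-33| / √67 = 33/√67 ≈ 4.0316.

4.0316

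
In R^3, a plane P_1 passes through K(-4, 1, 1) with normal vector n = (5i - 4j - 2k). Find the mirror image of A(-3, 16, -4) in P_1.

(7, 8, -8)

P_1: n·r = n·K gives 5x - 4y - 2z = -26.
λ = (n·A − d)/|n|² = (-71 − (-26))/45 = -1.
Reflection = A − 2λn = (-3, 16, -4) − (-2)·(5, -4, -2) = (7, 8, -8).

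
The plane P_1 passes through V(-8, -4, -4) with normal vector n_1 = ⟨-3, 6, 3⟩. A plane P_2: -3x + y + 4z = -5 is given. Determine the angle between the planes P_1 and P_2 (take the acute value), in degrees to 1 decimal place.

43.9

P_1: n_1·r = n_1·V gives -3x + 6y + 3z = -12.
cos θ = |n₁·n₂| / (|n₁||n₂|) = |27| / (√54 · √26).
θ = arccos(0.72058) ≈ 43.9°.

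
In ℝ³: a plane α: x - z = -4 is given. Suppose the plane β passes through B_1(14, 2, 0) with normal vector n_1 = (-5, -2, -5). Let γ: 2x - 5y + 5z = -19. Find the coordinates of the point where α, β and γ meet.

(3, 12, 7)

β: n_1·r = n_1·B_1 gives -5x - 2y - 5z = -74.
Solving the 3×3 linear system x - z = -4, -5x - 2y - 5z = -74, 2x - 5y + 5z = -19 (e.g. by elimination or Cramer's rule, determinant = -64) gives (3, 12, 7).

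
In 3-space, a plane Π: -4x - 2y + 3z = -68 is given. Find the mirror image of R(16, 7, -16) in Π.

λ = (n·R − d)/|n|² = (-126 − (-68))/29 = -2.
Reflection = R − 2λn = (16, 7, -16) − (-4)·(-4, -2, 3) = (0, -1, -4).

(0, -1, -4)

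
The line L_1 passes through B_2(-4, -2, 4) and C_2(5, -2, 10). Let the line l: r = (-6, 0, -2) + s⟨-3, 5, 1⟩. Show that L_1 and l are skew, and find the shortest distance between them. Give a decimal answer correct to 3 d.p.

A direction vector for L_1 is C_2 − B_2 = (9, 0, 6).
Common perpendicular direction n = (9, 0, 6) × (-3, 5, 1) = (-30, -27, 45).
With w = (-6, 0, -2) − (-4, -2, 4) = (-2, 2, -6), w · n = -264.
Since n ≠ 0 the lines are not parallel, and w · n = -264 ≠ 0 so they do not intersect; hence they are skew.
Distance = |w · n| / |n| = |-264| / √3654 ≈ 4.367.

4.367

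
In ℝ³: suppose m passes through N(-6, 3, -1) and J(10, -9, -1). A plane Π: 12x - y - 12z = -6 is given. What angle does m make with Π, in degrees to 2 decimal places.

A direction vector for m is J − N = (16, -12, 0).
sin θ = |n·v| / (|n||v|) = |204| / (√289 · √400) = 0.60000.
θ ≈ 36.87°.

36.87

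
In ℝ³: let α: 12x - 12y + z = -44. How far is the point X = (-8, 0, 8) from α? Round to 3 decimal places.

2.588

n·X − d = (12)·(-8) + (-12)·(0) + (1)·(8) − (-44) = -44; |n| = √289.
Distance = |-44| / √289 = 44/√289 ≈ 2.588.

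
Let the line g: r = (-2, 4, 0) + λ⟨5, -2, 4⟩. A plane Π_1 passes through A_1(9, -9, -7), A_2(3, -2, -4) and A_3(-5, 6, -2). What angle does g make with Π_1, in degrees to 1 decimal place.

A_1A_2 = (-6, 7, 3), A_1A_3 = (-14, 15, 5); a normal to Π_1 is A_1A_2 × A_1A_3 = (-10, -12, 8).
Using A_1: Π_1 has equation -10x - 12y + 8z = -38.
sin θ = |n·v| / (|n||v|) = |6| / (√308 · √45) = 0.05096.
θ ≈ 2.9°.

2.9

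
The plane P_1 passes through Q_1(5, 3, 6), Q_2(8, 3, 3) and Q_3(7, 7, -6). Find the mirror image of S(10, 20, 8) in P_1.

(-2, -10, -4)

Q_1Q_2 = (3, 0, -3), Q_1Q_3 = (2, 4, -12); a normal to P_1 is Q_1Q_2 × Q_1Q_3 = (12, 30, 12).
Using Q_1: P_1 has equation 12x + 30y + 12z = 222.
λ = (n·S − d)/|n|² = (816 − 222)/1188 = 1/2.
Reflection = S − 2λn = (10, 20, 8) − 1·(12, 30, 12) = (-2, -10, -4).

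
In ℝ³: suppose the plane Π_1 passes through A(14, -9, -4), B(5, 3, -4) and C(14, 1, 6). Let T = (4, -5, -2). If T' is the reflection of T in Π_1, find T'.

(12, 1, -8)

AB = (-9, 12, 0), AC = (0, 10, 10); a normal to Π_1 is AB × AC = (120, 90, -90).
Using A: Π_1 has equation 120x + 90y - 90z = 1230.
λ = (n·T − d)/|n|² = (210 − 1230)/30600 = -1/30.
Reflection = T − 2λn = (4, -5, -2) − (-1/15)·(120, 90, -90) = (12, 1, -8).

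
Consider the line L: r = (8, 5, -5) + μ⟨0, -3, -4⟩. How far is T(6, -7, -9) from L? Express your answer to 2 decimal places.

Taking (8, 5, -5) on L with direction v = (0, -3, -4): w = T − (8, 5, -5) = (-2, -12, -4), and w × v = (36, -8, 6).
Distance = |w × v| / |v| = √1396 / √25 ≈ 7.47.

7.47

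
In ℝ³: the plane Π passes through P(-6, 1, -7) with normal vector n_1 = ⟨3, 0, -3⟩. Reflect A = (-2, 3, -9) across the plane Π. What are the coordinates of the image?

(-8, 3, -3)

Π: n_1·r = n_1·P gives 3x - 3z = 3.
λ = (n·A − d)/|n|² = (21 − 3)/18 = 1.
Reflection = A − 2λn = (-2, 3, -9) − 2·(3, 0, -3) = (-8, 3, -3).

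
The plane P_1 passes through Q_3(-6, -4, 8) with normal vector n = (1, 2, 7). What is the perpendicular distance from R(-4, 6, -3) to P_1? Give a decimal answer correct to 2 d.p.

P_1: n·r = n·Q_3 gives x + 2y + 7z = 42.
n·R − d = (1)·(-4) + (2)·(6) + (7)·(-3) − 42 = -55; |n| = √54.
Distance = |-55| / √54 = 55/√54 ≈ 7.48.

7.48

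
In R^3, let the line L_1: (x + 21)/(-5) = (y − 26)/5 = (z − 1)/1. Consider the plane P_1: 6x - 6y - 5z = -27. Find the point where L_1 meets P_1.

(-1, 6, -3)

L_1 has direction (-5, 5, 1) through (-21, 26, 1).
Substitute r = (-21, 26, 1) + t(-5, 5, 1) into the plane: -287 + (-65)t = -27, so t = -4.
Intersection: (-21, 26, 1) + (-4)·(-5, 5, 1) = (-1, 6, -3).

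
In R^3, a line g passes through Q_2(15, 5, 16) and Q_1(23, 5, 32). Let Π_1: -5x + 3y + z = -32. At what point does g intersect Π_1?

(11, 5, 8)

A direction vector for g is Q_1 − Q_2 = (8, 0, 16).
Substitute r = (15, 5, 16) + t(8, 0, 16) into the plane: -44 + (-24)t = -32, so t = -1/2.
Intersection: (15, 5, 16) + (-1/2)·(8, 0, 16) = (11, 5, 8).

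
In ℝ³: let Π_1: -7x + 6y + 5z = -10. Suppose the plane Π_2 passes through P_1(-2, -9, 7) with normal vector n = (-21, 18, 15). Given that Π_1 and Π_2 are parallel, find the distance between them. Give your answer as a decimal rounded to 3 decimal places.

Π_2: n·r = n·P_1 gives -21x + 18y + 15z = -15.
Rescale Π_2 by 1/3: -7x + 6y + 5z = -5. Then distance = |-10 − (-5)| / √110 ≈ 0.477.

0.477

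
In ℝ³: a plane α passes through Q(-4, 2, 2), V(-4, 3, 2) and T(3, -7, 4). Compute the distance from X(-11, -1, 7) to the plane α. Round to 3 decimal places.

QV = (0, 1, 0), QT = (7, -9, 2); a normal to α is QV × QT = (2, 0, -7).
Using Q: α has equation 2x - 7z = -22.
n·X − d = (2)·(-11) + (0)·(-1) + (-7)·(7) − (-22) = -49; |n| = √53.
Distance = |-49| / √53 = 49/√53 ≈ 6.731.

6.731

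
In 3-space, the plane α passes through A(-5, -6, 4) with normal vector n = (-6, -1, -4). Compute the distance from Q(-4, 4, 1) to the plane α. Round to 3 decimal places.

α: n·r = n·A gives -6x - y - 4z = 20.
n·Q − d = (-6)·(-4) + (-1)·(4) + (-4)·(1) − 20 = -4; |n| = √53.
Distance = |-4| / √53 = 4/√53 ≈ 0.549.

0.549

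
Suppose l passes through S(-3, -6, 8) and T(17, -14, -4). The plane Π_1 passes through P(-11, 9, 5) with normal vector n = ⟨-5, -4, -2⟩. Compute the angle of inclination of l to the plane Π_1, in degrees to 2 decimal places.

A direction vector for l is T − S = (20, -8, -12).
Π_1: n·r = n·P gives -5x - 4y - 2z = 9.
sin θ = |n·v| / (|n||v|) = |-44| / (√45 · √608) = 0.26601.
θ ≈ 15.43°.

15.43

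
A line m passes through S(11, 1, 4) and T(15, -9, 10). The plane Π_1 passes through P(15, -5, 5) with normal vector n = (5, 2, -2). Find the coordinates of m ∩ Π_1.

A direction vector for m is T − S = (4, -10, 6).
Π_1: n·r = n·P gives 5x + 2y - 2z = 55.
Substitute r = (11, 1, 4) + t(4, -10, 6) into the plane: 49 + (-12)t = 55, so t = -1/2.
Intersection: (11, 1, 4) + (-1/2)·(4, -10, 6) = (9, 6, 1).

(9, 6, 1)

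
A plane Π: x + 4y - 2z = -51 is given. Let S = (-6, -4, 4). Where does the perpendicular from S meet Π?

Foot = S − λn with λ = (n·S − d)/|n|² = (-30 − (-51))/21 = 1.
Foot = (-6, -4, 4) − 1·(1, 4, -2) = (-7, -8, 6).

(-7, -8, 6)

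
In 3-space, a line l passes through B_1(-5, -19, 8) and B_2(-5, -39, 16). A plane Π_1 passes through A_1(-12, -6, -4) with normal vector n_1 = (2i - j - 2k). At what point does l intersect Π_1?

A direction vector for l is B_2 − B_1 = (0, -20, 8).
Π_1: n_1·r = n_1·A_1 gives 2x - y - 2z = -10.
Substitute r = (-5, -19, 8) + t(0, -20, 8) into the plane: -7 + 4t = -10, so t = -3/4.
Intersection: (-5, -19, 8) + (-3/4)·(0, -20, 8) = (-5, -4, 2).

(-5, -4, 2)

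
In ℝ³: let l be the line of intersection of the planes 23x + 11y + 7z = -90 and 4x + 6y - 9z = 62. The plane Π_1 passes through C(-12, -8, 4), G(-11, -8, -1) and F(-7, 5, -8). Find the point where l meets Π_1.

Direction of l: (23, 11, 7) × (4, 6, -9) = (-141, 235, 94).
A point on l: solving the two plane equations with x = -4 gives (-4, 4, -6).
CG = (1, 0, -5), CF = (5, 13, -12); a normal to Π_1 is CG × CF = (65, -13, 13).
Using C: Π_1 has equation 65x - 13y + 13z = -624.
Substitute r = (-4, 4, -6) + t(-141, 235, 94) into the plane: -390 + (-10998)t = -624, so t = 1/47.
Intersection: (-4, 4, -6) + (1/47)·(-141, 235, 94) = (-7, 9, -4).

(-7, 9, -4)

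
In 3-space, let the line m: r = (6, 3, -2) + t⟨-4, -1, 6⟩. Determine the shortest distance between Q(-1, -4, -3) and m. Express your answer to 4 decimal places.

Taking (6, 3, -2) on m with direction v = (-4, -1, 6): w = Q − (6, 3, -2) = (-7, -7, -1), and w × v = (-43, 46, -21).
Distance = |w × v| / |v| = √4406 / √53 ≈ 9.1177.

9.1177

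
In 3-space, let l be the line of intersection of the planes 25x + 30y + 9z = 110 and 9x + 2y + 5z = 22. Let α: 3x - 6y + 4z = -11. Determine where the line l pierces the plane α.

(5, 1, -5)

Direction of l: (25, 30, 9) × (9, 2, 5) = (132, -44, -220).
A point on l: solving the two plane equations with x = -1 gives (-1, 3, 5).
Substitute r = (-1, 3, 5) + t(132, -44, -220) into the plane: -1 + (-220)t = -11, so t = 1/22.
Intersection: (-1, 3, 5) + (1/22)·(132, -44, -220) = (5, 1, -5).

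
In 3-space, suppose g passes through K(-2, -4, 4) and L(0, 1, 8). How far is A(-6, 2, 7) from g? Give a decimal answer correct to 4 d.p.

A direction vector for g is L − K = (2, 5, 4).
Taking (-2, -4, 4) on g with direction v = (2, 5, 4): w = A − (-2, -4, 4) = (-4, 6, 3), and w × v = (9, 22, -32).
Distance = |w × v| / |v| = √1589 / √45 ≈ 5.9423.

5.9423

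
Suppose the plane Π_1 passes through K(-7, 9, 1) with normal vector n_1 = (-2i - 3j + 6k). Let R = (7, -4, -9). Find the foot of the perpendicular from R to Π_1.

(5, -7, -3)

Π_1: n_1·r = n_1·K gives -2x - 3y + 6z = -7.
Foot = R − λn with λ = (n·R − d)/|n|² = (-56 − (-7))/49 = -1.
Foot = (7, -4, -9) − (-1)·(-2, -3, 6) = (5, -7, -3).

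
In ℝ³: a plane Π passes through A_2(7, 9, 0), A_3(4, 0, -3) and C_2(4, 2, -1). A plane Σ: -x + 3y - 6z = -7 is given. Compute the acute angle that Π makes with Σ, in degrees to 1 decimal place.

A_2A_3 = (-3, -9, -3), A_2C_2 = (-3, -7, -1); a normal to Π is A_2A_3 × A_2C_2 = (-12, 6, -6).
Using A_2: Π has equation -12x + 6y - 6z = -30.
cos θ = |n₁·n₂| / (|n₁||n₂|) = |66| / (√216 · √46).
θ = arccos(0.66212) ≈ 48.5°.

48.5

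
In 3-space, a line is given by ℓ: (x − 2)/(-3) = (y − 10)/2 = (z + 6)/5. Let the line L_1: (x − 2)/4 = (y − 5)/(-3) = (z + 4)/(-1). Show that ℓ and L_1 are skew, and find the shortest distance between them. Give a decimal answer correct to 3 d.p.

3.874

ℓ has direction (-3, 2, 5) through (2, 10, -6).
L_1 has direction (4, -3, -1) through (2, 5, -4).
Common perpendicular direction n = (-3, 2, 5) × (4, -3, -1) = (13, 17, 1).
With w = (2, 5, -4) − (2, 10, -6) = (0, -5, 2), w · n = -83.
Since n ≠ 0 the lines are not parallel, and w · n = -83 ≠ 0 so they do not intersect; hence they are skew.
Distance = |w · n| / |n| = |-83| / √459 ≈ 3.874.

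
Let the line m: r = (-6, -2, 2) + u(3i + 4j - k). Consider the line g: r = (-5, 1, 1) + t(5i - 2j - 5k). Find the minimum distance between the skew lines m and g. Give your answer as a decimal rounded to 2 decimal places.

0.96

Common perpendicular direction n = (3, 4, -1) × (5, -2, -5) = (-22, 10, -26).
With w = (-5, 1, 1) − (-6, -2, 2) = (1, 3, -1), w · n = 34.
Distance = |w · n| / |n| = |34| / √1260 ≈ 0.96.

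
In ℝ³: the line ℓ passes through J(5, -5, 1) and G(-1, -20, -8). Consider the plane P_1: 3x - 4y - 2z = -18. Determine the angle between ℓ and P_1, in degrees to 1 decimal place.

37.0

A direction vector for ℓ is G − J = (-6, -15, -9).
sin θ = |n·v| / (|n||v|) = |60| / (√29 · √342) = 0.60248.
θ ≈ 37.0°.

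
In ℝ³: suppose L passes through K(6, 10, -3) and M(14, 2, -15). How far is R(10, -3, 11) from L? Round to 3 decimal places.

19.423

A direction vector for L is M − K = (8, -8, -12).
Taking (6, 10, -3) on L with direction v = (8, -8, -12): w = R − (6, 10, -3) = (4, -13, 14), and w × v = (268, 160, 72).
Distance = |w × v| / |v| = √102608 / √272 ≈ 19.423.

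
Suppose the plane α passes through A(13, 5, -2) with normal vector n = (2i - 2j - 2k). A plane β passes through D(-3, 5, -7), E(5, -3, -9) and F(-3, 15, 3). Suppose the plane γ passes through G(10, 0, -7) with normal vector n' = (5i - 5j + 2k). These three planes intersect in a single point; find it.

(9, 1, -2)

α: n·r = n·A gives 2x - 2y - 2z = 20.
DE = (8, -8, -2), DF = (0, 10, 10); a normal to β is DE × DF = (-60, -80, 80).
Using D: β has equation -60x - 80y + 80z = -780.
γ: n'·r = n'·G gives 5x - 5y + 2z = 36.
Solving the 3×3 linear system 2x - 2y - 2z = 20, -60x - 80y + 80z = -780, 5x - 5y + 2z = 36 (e.g. by elimination or Cramer's rule, determinant = -1960) gives (9, 1, -2).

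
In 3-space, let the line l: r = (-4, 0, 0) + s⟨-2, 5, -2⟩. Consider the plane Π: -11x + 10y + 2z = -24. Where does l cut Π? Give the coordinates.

Substitute r = (-4, 0, 0) + t(-2, 5, -2) into the plane: 44 + 68t = -24, so t = -1.
Intersection: (-4, 0, 0) + (-1)·(-2, 5, -2) = (-2, -5, 2).

(-2, -5, 2)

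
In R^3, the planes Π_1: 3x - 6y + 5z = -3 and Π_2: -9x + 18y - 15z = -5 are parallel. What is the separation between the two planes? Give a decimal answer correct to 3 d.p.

Rescale Π_2 by 1/(-3): 3x - 6y + 5z = 5/3. Then distance = |-3 − (5/3)| / √70 ≈ 0.558.

0.558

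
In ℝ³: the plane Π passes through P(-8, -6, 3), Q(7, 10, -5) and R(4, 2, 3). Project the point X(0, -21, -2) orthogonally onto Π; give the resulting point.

PQ = (15, 16, -8), PR = (12, 8, 0); a normal to Π is PQ × PR = (64, -96, -72).
Using P: Π has equation 64x - 96y - 72z = -152.
Foot = X − λn with λ = (n·X − d)/|n|² = (2160 − (-152))/18496 = 1/8.
Foot = (0, -21, -2) − (1/8)·(64, -96, -72) = (-8, -9, 7).

(-8, -9, 7)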